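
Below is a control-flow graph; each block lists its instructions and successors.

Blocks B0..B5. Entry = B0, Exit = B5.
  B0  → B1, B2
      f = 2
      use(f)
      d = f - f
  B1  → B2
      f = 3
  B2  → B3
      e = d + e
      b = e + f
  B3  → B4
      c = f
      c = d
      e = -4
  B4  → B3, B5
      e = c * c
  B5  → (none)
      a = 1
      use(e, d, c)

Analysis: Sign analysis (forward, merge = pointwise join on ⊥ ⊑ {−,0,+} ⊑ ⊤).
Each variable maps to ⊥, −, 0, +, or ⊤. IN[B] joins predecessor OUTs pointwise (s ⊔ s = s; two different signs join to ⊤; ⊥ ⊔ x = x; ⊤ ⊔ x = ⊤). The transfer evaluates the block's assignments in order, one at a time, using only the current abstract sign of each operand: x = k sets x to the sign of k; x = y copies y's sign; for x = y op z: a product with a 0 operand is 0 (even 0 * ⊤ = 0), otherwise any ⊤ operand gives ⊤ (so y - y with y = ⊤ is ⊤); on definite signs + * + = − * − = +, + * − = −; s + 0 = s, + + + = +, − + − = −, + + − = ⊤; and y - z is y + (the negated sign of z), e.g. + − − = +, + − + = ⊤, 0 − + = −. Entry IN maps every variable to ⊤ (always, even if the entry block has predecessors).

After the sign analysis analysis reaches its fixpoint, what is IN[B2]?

Answer: {a: ⊤, b: ⊤, c: ⊤, d: ⊤, e: ⊤, f: +}

Working:
Fixpoint table:
  B0:   IN=(all ⊤)   OUT={f:+; rest ⊤}
  B1:   IN={f:+; rest ⊤}   OUT={f:+; rest ⊤}
  B2:   IN={f:+; rest ⊤}   OUT={f:+; rest ⊤}
  B3:   IN={f:+; rest ⊤}   OUT={e:-, f:+; rest ⊤}
  B4:   IN={e:-, f:+; rest ⊤}   OUT={f:+; rest ⊤}
  B5:   IN={f:+; rest ⊤}   OUT={a:+, f:+; rest ⊤}

Merge at B2: IN[B2] = OUT[B0] ⊔ OUT[B1] = {a: ⊤, b: ⊤, c: ⊤, d: ⊤, e: ⊤, f: +}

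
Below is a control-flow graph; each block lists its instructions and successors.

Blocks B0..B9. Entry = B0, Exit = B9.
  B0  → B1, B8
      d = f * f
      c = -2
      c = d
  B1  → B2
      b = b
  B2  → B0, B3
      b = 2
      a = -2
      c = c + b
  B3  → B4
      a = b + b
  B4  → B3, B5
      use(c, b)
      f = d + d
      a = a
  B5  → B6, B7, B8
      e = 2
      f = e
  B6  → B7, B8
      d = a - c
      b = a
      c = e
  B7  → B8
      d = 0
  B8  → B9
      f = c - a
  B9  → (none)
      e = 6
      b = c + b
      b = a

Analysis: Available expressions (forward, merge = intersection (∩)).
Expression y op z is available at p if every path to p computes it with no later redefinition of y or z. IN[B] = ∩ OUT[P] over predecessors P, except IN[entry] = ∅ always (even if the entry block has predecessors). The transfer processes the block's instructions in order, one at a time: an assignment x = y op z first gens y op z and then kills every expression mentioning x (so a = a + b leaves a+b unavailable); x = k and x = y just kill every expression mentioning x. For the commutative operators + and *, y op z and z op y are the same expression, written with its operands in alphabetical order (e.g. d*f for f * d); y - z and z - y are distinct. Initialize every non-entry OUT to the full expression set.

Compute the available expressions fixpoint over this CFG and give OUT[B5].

Per-block solution:
  B0:   IN={}   OUT={f*f}
  B1:   IN={f*f}   OUT={f*f}
  B2:   IN={f*f}   OUT={f*f}
  B3:   IN={}   OUT={b+b}
  B4:   IN={b+b}   OUT={b+b, d+d}
  B5:   IN={b+b, d+d}   OUT={b+b, d+d}
  B6:   IN={b+b, d+d}   OUT={}
  B7:   IN={}   OUT={}
  B8:   IN={}   OUT={c-a}
  B9:   IN={c-a}   OUT={c-a}

Merge at B5: IN[B5] = OUT[B4] = {b+b, d+d}
Applying B5's transfer function to that IN value gives OUT[B5] (row B5 above).

Answer: {b+b, d+d}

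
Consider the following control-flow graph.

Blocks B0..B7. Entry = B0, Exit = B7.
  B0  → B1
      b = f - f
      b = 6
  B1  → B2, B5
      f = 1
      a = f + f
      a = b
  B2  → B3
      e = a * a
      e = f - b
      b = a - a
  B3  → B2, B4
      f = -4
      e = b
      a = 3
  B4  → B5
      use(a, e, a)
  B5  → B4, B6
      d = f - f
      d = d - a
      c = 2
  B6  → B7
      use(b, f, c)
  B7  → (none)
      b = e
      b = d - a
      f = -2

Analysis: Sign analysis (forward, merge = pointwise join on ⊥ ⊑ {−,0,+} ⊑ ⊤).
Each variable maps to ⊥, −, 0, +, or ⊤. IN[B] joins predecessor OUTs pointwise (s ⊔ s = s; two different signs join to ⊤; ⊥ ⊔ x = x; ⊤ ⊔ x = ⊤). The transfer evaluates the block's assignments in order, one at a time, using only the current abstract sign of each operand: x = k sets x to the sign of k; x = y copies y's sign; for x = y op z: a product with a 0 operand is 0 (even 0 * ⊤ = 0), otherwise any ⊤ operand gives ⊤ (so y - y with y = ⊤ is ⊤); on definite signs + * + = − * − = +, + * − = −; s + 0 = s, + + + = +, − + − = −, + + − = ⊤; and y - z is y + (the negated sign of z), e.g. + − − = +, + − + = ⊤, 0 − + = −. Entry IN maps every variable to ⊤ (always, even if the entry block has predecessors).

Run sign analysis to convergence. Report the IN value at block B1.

Converged values:
  B0:   IN=(all ⊤)   OUT={b:+; rest ⊤}
  B1:   IN={b:+; rest ⊤}   OUT={a:+, b:+, f:+; rest ⊤}
  B2:   IN={a:+; rest ⊤}   OUT={a:+; rest ⊤}
  B3:   IN={a:+; rest ⊤}   OUT={a:+, f:-; rest ⊤}
  B4:   IN={a:+; rest ⊤}   OUT={a:+; rest ⊤}
  B5:   IN={a:+; rest ⊤}   OUT={a:+, c:+; rest ⊤}
  B6:   IN={a:+, c:+; rest ⊤}   OUT={a:+, c:+; rest ⊤}
  B7:   IN={a:+, c:+; rest ⊤}   OUT={a:+, c:+, f:-; rest ⊤}

Merge at B1: IN[B1] = OUT[B0] = {a: ⊤, b: +, c: ⊤, d: ⊤, e: ⊤, f: ⊤}

Answer: {a: ⊤, b: +, c: ⊤, d: ⊤, e: ⊤, f: ⊤}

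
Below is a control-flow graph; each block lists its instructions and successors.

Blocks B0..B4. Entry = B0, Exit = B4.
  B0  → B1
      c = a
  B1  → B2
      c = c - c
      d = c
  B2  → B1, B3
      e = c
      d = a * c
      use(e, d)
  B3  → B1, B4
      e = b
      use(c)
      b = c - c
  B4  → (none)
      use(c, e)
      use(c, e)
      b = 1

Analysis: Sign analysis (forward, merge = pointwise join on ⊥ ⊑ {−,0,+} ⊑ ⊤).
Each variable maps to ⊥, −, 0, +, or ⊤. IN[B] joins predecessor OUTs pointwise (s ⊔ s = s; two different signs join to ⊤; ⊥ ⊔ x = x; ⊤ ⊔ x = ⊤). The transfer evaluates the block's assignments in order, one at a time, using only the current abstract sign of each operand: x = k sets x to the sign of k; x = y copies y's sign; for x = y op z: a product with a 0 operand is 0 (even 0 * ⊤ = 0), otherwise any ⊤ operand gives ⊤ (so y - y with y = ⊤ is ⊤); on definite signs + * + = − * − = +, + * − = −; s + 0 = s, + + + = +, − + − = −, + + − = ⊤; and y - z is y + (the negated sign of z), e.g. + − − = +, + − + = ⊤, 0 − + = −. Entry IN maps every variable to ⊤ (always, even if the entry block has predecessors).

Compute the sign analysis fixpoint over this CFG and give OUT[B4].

Per-block solution:
  B0: | IN=(all ⊤) | OUT=(all ⊤)
  B1: | IN=(all ⊤) | OUT=(all ⊤)
  B2: | IN=(all ⊤) | OUT=(all ⊤)
  B3: | IN=(all ⊤) | OUT=(all ⊤)
  B4: | IN=(all ⊤) | OUT={b:+; rest ⊤}

Merge at B4: IN[B4] = OUT[B3] = {a: ⊤, b: ⊤, c: ⊤, d: ⊤, e: ⊤, f: ⊤}
Applying B4's transfer function to that IN value gives OUT[B4] (row B4 above).

Answer: {a: ⊤, b: +, c: ⊤, d: ⊤, e: ⊤, f: ⊤}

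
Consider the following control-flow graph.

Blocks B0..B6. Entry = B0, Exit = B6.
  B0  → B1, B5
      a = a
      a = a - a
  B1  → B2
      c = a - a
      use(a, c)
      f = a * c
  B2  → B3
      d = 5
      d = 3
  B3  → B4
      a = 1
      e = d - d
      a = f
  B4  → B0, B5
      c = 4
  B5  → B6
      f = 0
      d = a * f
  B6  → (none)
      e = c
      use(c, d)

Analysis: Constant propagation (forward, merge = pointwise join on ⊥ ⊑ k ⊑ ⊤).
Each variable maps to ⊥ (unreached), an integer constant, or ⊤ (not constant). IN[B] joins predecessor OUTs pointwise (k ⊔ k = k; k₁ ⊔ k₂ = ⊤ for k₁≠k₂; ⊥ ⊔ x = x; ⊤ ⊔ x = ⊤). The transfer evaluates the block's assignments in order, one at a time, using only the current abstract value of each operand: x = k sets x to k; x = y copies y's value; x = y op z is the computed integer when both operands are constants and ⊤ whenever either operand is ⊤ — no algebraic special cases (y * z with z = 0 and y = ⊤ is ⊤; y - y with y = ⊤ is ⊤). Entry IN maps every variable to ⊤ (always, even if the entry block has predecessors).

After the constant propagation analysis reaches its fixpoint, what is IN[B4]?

Fixpoint table:
  B0:  IN=(all ⊤)  OUT=(all ⊤)
  B1:  IN=(all ⊤)  OUT=(all ⊤)
  B2:  IN=(all ⊤)  OUT={d:3; rest ⊤}
  B3:  IN={d:3; rest ⊤}  OUT={d:3, e:0; rest ⊤}
  B4:  IN={d:3, e:0; rest ⊤}  OUT={c:4, d:3, e:0; rest ⊤}
  B5:  IN=(all ⊤)  OUT={f:0; rest ⊤}
  B6:  IN={f:0; rest ⊤}  OUT={f:0; rest ⊤}

Merge at B4: IN[B4] = OUT[B3] = {a: ⊤, b: ⊤, c: ⊤, d: 3, e: 0, f: ⊤}

Answer: {a: ⊤, b: ⊤, c: ⊤, d: 3, e: 0, f: ⊤}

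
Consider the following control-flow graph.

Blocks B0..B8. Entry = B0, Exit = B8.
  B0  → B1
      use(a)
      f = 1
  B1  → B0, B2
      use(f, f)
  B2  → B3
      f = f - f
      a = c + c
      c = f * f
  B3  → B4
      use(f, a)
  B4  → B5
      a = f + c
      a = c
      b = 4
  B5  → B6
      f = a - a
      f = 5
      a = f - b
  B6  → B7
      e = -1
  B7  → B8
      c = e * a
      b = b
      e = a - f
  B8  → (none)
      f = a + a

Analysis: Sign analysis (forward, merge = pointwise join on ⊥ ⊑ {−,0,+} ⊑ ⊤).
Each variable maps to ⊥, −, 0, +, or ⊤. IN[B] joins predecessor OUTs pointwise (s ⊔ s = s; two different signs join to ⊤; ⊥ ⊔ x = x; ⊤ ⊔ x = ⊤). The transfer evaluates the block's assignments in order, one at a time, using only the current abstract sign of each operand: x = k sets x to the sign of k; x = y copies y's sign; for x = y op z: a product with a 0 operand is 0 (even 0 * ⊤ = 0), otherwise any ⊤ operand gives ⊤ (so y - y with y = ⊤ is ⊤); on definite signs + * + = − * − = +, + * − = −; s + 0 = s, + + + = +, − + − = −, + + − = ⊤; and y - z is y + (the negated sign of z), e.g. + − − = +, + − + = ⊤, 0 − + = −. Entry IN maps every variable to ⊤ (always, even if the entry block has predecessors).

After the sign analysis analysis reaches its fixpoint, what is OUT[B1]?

Fixpoint table:
  B0: | IN=(all ⊤) | OUT={f:+; rest ⊤}
  B1: | IN={f:+; rest ⊤} | OUT={f:+; rest ⊤}
  B2: | IN={f:+; rest ⊤} | OUT=(all ⊤)
  B3: | IN=(all ⊤) | OUT=(all ⊤)
  B4: | IN=(all ⊤) | OUT={b:+; rest ⊤}
  B5: | IN={b:+; rest ⊤} | OUT={b:+, f:+; rest ⊤}
  B6: | IN={b:+, f:+; rest ⊤} | OUT={b:+, e:-, f:+; rest ⊤}
  B7: | IN={b:+, e:-, f:+; rest ⊤} | OUT={b:+, f:+; rest ⊤}
  B8: | IN={b:+, f:+; rest ⊤} | OUT={b:+; rest ⊤}

Merge at B1: IN[B1] = OUT[B0] = {a: ⊤, b: ⊤, c: ⊤, d: ⊤, e: ⊤, f: +}
Applying B1's transfer function to that IN value gives OUT[B1] (row B1 above).

Answer: {a: ⊤, b: ⊤, c: ⊤, d: ⊤, e: ⊤, f: +}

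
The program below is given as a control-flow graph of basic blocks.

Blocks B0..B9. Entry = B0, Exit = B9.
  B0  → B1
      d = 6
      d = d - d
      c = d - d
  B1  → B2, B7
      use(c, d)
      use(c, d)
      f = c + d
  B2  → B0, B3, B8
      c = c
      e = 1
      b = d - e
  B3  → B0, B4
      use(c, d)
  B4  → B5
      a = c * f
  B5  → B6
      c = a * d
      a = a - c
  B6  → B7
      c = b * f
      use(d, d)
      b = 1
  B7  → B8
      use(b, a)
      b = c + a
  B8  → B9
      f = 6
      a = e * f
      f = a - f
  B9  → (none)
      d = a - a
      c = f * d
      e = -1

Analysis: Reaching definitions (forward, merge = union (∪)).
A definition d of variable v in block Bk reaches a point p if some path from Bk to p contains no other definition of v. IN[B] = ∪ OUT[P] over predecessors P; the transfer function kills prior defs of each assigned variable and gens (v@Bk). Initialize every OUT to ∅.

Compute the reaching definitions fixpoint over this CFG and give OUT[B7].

Answer: {a@B5, b@B7, c@B0, c@B6, d@B0, e@B2, f@B1}

Trace:
Per-block solution:
  B0:  IN={b@B2, c@B2, d@B0, e@B2, f@B1}  OUT={b@B2, c@B0, d@B0, e@B2, f@B1}
  B1:  IN={b@B2, c@B0, d@B0, e@B2, f@B1}  OUT={b@B2, c@B0, d@B0, e@B2, f@B1}
  B2:  IN={b@B2, c@B0, d@B0, e@B2, f@B1}  OUT={b@B2, c@B2, d@B0, e@B2, f@B1}
  B3:  IN={b@B2, c@B2, d@B0, e@B2, f@B1}  OUT={b@B2, c@B2, d@B0, e@B2, f@B1}
  B4:  IN={b@B2, c@B2, d@B0, e@B2, f@B1}  OUT={a@B4, b@B2, c@B2, d@B0, e@B2, f@B1}
  B5:  IN={a@B4, b@B2, c@B2, d@B0, e@B2, f@B1}  OUT={a@B5, b@B2, c@B5, d@B0, e@B2, f@B1}
  B6:  IN={a@B5, b@B2, c@B5, d@B0, e@B2, f@B1}  OUT={a@B5, b@B6, c@B6, d@B0, e@B2, f@B1}
  B7:  IN={a@B5, b@B2, b@B6, c@B0, c@B6, d@B0, e@B2, f@B1}  OUT={a@B5, b@B7, c@B0, c@B6, d@B0, e@B2, f@B1}
  B8:  IN={a@B5, b@B2, b@B7, c@B0, c@B2, c@B6, d@B0, e@B2, f@B1}  OUT={a@B8, b@B2, b@B7, c@B0, c@B2, c@B6, d@B0, e@B2, f@B8}
  B9:  IN={a@B8, b@B2, b@B7, c@B0, c@B2, c@B6, d@B0, e@B2, f@B8}  OUT={a@B8, b@B2, b@B7, c@B9, d@B9, e@B9, f@B8}

Merge at B7: IN[B7] = OUT[B1] ⊔ OUT[B6] = {a@B5, b@B2, b@B6, c@B0, c@B6, d@B0, e@B2, f@B1}
Applying B7's transfer function to that IN value gives OUT[B7] (row B7 above).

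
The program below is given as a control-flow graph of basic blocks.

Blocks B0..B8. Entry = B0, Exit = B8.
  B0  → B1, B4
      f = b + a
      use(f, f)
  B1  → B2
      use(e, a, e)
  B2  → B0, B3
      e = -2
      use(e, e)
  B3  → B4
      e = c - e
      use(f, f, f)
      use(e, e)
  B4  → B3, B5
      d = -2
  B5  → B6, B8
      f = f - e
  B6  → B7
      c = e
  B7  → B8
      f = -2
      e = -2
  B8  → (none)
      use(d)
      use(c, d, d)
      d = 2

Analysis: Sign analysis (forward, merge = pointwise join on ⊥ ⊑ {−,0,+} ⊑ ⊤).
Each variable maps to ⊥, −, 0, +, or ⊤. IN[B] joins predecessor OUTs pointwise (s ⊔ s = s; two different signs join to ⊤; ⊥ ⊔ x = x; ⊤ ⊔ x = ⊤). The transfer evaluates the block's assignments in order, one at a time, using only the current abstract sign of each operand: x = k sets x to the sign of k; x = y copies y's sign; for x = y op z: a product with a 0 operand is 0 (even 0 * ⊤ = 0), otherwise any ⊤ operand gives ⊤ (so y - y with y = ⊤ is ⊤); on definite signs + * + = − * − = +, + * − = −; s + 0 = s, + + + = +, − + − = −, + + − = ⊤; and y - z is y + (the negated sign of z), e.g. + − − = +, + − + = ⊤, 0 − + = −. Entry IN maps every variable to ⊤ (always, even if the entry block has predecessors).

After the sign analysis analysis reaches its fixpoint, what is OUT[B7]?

Answer: {a: ⊤, b: ⊤, c: ⊤, d: -, e: -, f: -}

Working:
Converged values:
  B0:  IN=(all ⊤)  OUT=(all ⊤)
  B1:  IN=(all ⊤)  OUT=(all ⊤)
  B2:  IN=(all ⊤)  OUT={e:-; rest ⊤}
  B3:  IN=(all ⊤)  OUT=(all ⊤)
  B4:  IN=(all ⊤)  OUT={d:-; rest ⊤}
  B5:  IN={d:-; rest ⊤}  OUT={d:-; rest ⊤}
  B6:  IN={d:-; rest ⊤}  OUT={d:-; rest ⊤}
  B7:  IN={d:-; rest ⊤}  OUT={d:-, e:-, f:-; rest ⊤}
  B8:  IN={d:-; rest ⊤}  OUT={d:+; rest ⊤}

Merge at B7: IN[B7] = OUT[B6] = {a: ⊤, b: ⊤, c: ⊤, d: -, e: ⊤, f: ⊤}
Applying B7's transfer function to that IN value gives OUT[B7] (row B7 above).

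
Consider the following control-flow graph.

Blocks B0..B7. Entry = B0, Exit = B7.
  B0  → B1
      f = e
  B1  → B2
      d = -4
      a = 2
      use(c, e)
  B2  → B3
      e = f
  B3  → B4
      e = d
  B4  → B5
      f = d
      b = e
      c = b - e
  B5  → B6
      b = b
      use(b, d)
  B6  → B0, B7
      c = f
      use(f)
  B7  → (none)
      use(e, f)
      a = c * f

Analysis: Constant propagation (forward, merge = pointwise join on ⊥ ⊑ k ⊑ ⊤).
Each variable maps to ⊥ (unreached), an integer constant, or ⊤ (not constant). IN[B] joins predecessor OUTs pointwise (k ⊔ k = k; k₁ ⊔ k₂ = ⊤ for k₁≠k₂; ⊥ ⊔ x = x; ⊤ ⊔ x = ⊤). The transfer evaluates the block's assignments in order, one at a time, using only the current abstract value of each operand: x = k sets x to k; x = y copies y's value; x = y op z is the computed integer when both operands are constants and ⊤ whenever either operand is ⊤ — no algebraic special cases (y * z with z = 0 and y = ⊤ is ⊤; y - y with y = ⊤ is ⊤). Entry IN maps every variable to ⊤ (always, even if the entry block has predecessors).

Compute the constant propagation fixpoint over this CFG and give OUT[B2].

Per-block solution:
  B0: | IN=(all ⊤) | OUT=(all ⊤)
  B1: | IN=(all ⊤) | OUT={a:2, d:-4; rest ⊤}
  B2: | IN={a:2, d:-4; rest ⊤} | OUT={a:2, d:-4; rest ⊤}
  B3: | IN={a:2, d:-4; rest ⊤} | OUT={a:2, d:-4, e:-4; rest ⊤}
  B4: | IN={a:2, d:-4, e:-4; rest ⊤} | OUT={a:2, b:-4, c:0, d:-4, e:-4, f:-4; rest ⊤}
  B5: | IN={a:2, b:-4, c:0, d:-4, e:-4, f:-4; rest ⊤} | OUT={a:2, b:-4, c:0, d:-4, e:-4, f:-4; rest ⊤}
  B6: | IN={a:2, b:-4, c:0, d:-4, e:-4, f:-4; rest ⊤} | OUT={a:2, b:-4, c:-4, d:-4, e:-4, f:-4; rest ⊤}
  B7: | IN={a:2, b:-4, c:-4, d:-4, e:-4, f:-4; rest ⊤} | OUT={a:16, b:-4, c:-4, d:-4, e:-4, f:-4; rest ⊤}

Merge at B2: IN[B2] = OUT[B1] = {a: 2, b: ⊤, c: ⊤, d: -4, e: ⊤, f: ⊤}
Applying B2's transfer function to that IN value gives OUT[B2] (row B2 above).

Answer: {a: 2, b: ⊤, c: ⊤, d: -4, e: ⊤, f: ⊤}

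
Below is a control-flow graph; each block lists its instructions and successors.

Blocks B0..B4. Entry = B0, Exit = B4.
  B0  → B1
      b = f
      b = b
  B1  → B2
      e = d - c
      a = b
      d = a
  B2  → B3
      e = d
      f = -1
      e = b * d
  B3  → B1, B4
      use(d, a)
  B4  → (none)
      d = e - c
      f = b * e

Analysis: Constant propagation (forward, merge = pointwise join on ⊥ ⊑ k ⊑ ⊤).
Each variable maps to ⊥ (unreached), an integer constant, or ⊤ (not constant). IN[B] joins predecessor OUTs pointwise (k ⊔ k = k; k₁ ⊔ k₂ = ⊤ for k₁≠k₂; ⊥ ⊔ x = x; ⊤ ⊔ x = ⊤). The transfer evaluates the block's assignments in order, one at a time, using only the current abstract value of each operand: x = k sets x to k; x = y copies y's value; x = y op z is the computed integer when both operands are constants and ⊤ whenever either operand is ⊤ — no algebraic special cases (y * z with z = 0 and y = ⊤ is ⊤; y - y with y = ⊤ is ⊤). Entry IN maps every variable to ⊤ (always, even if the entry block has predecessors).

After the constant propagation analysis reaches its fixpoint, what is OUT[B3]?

Answer: {a: ⊤, b: ⊤, c: ⊤, d: ⊤, e: ⊤, f: -1}

Trace:
Converged values:
  B0:   IN=(all ⊤)   OUT=(all ⊤)
  B1:   IN=(all ⊤)   OUT=(all ⊤)
  B2:   IN=(all ⊤)   OUT={f:-1; rest ⊤}
  B3:   IN={f:-1; rest ⊤}   OUT={f:-1; rest ⊤}
  B4:   IN={f:-1; rest ⊤}   OUT=(all ⊤)

Merge at B3: IN[B3] = OUT[B2] = {a: ⊤, b: ⊤, c: ⊤, d: ⊤, e: ⊤, f: -1}
Applying B3's transfer function to that IN value gives OUT[B3] (row B3 above).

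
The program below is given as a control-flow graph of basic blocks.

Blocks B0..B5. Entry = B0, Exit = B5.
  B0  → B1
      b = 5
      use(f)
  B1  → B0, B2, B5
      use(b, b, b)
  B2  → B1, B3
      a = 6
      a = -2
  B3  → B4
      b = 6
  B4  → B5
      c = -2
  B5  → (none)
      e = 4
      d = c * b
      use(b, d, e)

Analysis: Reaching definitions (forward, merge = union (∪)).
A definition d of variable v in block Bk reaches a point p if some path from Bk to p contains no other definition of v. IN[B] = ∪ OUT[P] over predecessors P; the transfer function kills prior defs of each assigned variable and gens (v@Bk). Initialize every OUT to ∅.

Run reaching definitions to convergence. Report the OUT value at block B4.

Answer: {a@B2, b@B3, c@B4}

Derivation:
Fixpoint table:
  B0:   IN={a@B2, b@B0}   OUT={a@B2, b@B0}
  B1:   IN={a@B2, b@B0}   OUT={a@B2, b@B0}
  B2:   IN={a@B2, b@B0}   OUT={a@B2, b@B0}
  B3:   IN={a@B2, b@B0}   OUT={a@B2, b@B3}
  B4:   IN={a@B2, b@B3}   OUT={a@B2, b@B3, c@B4}
  B5:   IN={a@B2, b@B0, b@B3, c@B4}   OUT={a@B2, b@B0, b@B3, c@B4, d@B5, e@B5}

Merge at B4: IN[B4] = OUT[B3] = {a@B2, b@B3}
Applying B4's transfer function to that IN value gives OUT[B4] (row B4 above).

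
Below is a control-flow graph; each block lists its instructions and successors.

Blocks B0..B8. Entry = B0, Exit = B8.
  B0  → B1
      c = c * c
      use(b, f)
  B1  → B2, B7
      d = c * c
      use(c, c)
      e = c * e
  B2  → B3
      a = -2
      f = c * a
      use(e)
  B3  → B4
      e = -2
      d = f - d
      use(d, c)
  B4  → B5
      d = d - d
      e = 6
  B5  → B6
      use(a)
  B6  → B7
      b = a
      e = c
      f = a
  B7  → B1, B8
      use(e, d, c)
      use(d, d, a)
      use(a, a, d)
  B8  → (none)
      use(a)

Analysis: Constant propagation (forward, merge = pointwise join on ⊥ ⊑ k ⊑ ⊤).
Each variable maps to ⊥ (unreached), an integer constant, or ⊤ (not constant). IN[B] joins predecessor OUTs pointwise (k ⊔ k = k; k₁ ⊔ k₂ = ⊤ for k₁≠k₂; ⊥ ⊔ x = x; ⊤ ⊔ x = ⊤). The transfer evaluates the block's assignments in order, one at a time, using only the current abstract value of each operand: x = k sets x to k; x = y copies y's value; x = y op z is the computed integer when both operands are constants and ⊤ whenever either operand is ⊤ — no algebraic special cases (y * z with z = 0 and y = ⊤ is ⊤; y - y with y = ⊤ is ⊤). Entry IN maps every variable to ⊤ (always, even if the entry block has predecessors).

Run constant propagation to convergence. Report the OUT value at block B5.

Answer: {a: -2, b: ⊤, c: ⊤, d: ⊤, e: 6, f: ⊤}

Derivation:
Per-block solution:
  B0:  IN=(all ⊤)  OUT=(all ⊤)
  B1:  IN=(all ⊤)  OUT=(all ⊤)
  B2:  IN=(all ⊤)  OUT={a:-2; rest ⊤}
  B3:  IN={a:-2; rest ⊤}  OUT={a:-2, e:-2; rest ⊤}
  B4:  IN={a:-2, e:-2; rest ⊤}  OUT={a:-2, e:6; rest ⊤}
  B5:  IN={a:-2, e:6; rest ⊤}  OUT={a:-2, e:6; rest ⊤}
  B6:  IN={a:-2, e:6; rest ⊤}  OUT={a:-2, b:-2, f:-2; rest ⊤}
  B7:  IN=(all ⊤)  OUT=(all ⊤)
  B8:  IN=(all ⊤)  OUT=(all ⊤)

Merge at B5: IN[B5] = OUT[B4] = {a: -2, b: ⊤, c: ⊤, d: ⊤, e: 6, f: ⊤}
Applying B5's transfer function to that IN value gives OUT[B5] (row B5 above).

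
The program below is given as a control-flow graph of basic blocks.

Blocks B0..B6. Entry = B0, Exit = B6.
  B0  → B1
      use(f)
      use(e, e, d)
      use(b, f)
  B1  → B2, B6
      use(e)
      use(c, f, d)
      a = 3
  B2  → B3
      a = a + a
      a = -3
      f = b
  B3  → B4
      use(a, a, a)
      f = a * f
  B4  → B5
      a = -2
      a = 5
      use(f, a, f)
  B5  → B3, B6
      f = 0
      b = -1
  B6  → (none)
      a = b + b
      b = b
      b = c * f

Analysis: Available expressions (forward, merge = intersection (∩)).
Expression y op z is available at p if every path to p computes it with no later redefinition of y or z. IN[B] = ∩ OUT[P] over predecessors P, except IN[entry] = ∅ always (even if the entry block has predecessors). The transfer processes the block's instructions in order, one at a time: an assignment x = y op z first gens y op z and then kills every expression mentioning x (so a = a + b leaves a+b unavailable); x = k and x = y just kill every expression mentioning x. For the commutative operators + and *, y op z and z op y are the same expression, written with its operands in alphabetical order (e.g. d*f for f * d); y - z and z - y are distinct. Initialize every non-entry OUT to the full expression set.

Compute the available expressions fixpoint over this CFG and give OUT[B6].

Answer: {c*f}

Trace:
Per-block solution:
  B0:   IN={}   OUT={}
  B1:   IN={}   OUT={}
  B2:   IN={}   OUT={}
  B3:   IN={}   OUT={}
  B4:   IN={}   OUT={}
  B5:   IN={}   OUT={}
  B6:   IN={}   OUT={c*f}

Merge at B6: IN[B6] = OUT[B1] ∩ OUT[B5] = {}
Applying B6's transfer function to that IN value gives OUT[B6] (row B6 above).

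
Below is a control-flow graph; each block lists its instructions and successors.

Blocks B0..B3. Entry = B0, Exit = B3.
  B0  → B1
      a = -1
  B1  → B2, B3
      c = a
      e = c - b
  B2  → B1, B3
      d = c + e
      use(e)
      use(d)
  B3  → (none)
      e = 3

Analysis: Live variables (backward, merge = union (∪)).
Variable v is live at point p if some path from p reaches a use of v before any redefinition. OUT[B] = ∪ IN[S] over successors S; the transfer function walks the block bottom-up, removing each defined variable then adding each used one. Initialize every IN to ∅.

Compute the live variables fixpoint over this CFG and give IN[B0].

Answer: {b}

Working:
Fixpoint table:
  B0:  IN={b}  OUT={a, b}
  B1:  IN={a, b}  OUT={a, b, c, e}
  B2:  IN={a, b, c, e}  OUT={a, b}
  B3:  IN={}  OUT={}

Merge at B0: OUT[B0] = IN[B1] = {a, b}
Applying B0's transfer function to that OUT value gives IN[B0] (row B0 above).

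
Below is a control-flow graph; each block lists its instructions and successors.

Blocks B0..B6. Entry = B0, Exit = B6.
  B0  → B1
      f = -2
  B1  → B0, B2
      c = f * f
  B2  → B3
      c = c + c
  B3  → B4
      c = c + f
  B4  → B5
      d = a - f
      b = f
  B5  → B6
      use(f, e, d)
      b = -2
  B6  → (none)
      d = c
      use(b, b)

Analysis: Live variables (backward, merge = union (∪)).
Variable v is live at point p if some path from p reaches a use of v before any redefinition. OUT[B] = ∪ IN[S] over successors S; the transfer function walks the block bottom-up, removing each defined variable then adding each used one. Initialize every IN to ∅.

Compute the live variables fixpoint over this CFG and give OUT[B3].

Answer: {a, c, e, f}

Working:
Per-block solution:
  B0:  IN={a, e}  OUT={a, e, f}
  B1:  IN={a, e, f}  OUT={a, c, e, f}
  B2:  IN={a, c, e, f}  OUT={a, c, e, f}
  B3:  IN={a, c, e, f}  OUT={a, c, e, f}
  B4:  IN={a, c, e, f}  OUT={c, d, e, f}
  B5:  IN={c, d, e, f}  OUT={b, c}
  B6:  IN={b, c}  OUT={}

Merge at B3: OUT[B3] = IN[B4] = {a, c, e, f}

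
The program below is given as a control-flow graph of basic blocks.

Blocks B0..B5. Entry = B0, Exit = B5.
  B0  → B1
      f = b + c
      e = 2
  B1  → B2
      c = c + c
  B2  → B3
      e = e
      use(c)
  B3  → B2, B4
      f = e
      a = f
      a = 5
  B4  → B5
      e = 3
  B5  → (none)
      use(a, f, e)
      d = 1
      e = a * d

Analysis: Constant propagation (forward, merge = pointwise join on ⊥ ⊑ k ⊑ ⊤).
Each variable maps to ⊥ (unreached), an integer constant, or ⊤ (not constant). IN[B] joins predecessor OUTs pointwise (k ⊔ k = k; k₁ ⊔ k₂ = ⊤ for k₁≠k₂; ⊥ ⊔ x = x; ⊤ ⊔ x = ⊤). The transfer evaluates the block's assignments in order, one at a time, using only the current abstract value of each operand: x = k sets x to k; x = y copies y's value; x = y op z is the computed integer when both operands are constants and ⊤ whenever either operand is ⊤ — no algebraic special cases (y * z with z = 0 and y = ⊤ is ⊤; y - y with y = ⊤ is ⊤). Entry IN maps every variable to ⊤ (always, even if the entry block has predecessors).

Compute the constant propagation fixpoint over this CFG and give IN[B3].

Answer: {a: ⊤, b: ⊤, c: ⊤, d: ⊤, e: 2, f: ⊤}

Derivation:
Converged values:
  B0:  IN=(all ⊤)  OUT={e:2; rest ⊤}
  B1:  IN={e:2; rest ⊤}  OUT={e:2; rest ⊤}
  B2:  IN={e:2; rest ⊤}  OUT={e:2; rest ⊤}
  B3:  IN={e:2; rest ⊤}  OUT={a:5, e:2, f:2; rest ⊤}
  B4:  IN={a:5, e:2, f:2; rest ⊤}  OUT={a:5, e:3, f:2; rest ⊤}
  B5:  IN={a:5, e:3, f:2; rest ⊤}  OUT={a:5, d:1, e:5, f:2; rest ⊤}

Merge at B3: IN[B3] = OUT[B2] = {a: ⊤, b: ⊤, c: ⊤, d: ⊤, e: 2, f: ⊤}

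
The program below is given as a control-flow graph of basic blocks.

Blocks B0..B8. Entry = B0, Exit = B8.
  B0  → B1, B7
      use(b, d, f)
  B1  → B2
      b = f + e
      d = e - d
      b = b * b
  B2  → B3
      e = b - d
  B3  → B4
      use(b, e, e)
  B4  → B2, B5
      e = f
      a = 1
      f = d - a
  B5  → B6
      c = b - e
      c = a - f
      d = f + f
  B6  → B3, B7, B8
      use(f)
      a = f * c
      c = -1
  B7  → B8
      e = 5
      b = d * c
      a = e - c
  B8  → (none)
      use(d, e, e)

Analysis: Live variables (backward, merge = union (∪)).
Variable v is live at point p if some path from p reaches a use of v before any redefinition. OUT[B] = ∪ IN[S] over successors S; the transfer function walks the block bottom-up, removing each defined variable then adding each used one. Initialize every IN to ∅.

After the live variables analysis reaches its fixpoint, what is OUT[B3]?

Fixpoint table:
  B0:   IN={b, c, d, e, f}   OUT={c, d, e, f}
  B1:   IN={d, e, f}   OUT={b, d, f}
  B2:   IN={b, d, f}   OUT={b, d, e, f}
  B3:   IN={b, d, e, f}   OUT={b, d, f}
  B4:   IN={b, d, f}   OUT={a, b, d, e, f}
  B5:   IN={a, b, e, f}   OUT={b, c, d, e, f}
  B6:   IN={b, c, d, e, f}   OUT={b, c, d, e, f}
  B7:   IN={c, d}   OUT={d, e}
  B8:   IN={d, e}   OUT={}

Merge at B3: OUT[B3] = IN[B4] = {b, d, f}

Answer: {b, d, f}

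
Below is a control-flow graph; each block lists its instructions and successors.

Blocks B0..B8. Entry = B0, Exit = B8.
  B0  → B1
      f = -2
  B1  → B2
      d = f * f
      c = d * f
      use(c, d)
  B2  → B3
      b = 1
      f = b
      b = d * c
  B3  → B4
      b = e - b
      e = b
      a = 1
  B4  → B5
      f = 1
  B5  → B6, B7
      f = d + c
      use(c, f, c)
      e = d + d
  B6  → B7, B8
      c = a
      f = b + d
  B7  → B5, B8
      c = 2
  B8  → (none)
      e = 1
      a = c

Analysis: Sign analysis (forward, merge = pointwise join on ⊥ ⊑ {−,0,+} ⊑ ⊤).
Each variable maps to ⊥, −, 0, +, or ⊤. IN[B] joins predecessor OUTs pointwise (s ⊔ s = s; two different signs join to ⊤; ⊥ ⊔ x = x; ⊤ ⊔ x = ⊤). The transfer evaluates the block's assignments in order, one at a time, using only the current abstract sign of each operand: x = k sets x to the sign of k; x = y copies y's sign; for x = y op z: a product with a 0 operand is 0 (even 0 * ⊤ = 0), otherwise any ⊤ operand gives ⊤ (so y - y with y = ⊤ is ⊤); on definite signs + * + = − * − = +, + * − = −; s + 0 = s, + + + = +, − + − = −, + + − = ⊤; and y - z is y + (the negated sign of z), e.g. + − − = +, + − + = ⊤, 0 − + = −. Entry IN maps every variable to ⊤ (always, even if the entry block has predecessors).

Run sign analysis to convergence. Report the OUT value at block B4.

Converged values:
  B0: | IN=(all ⊤) | OUT={f:-; rest ⊤}
  B1: | IN={f:-; rest ⊤} | OUT={c:-, d:+, f:-; rest ⊤}
  B2: | IN={c:-, d:+, f:-; rest ⊤} | OUT={b:-, c:-, d:+, f:+; rest ⊤}
  B3: | IN={b:-, c:-, d:+, f:+; rest ⊤} | OUT={a:+, c:-, d:+, f:+; rest ⊤}
  B4: | IN={a:+, c:-, d:+, f:+; rest ⊤} | OUT={a:+, c:-, d:+, f:+; rest ⊤}
  B5: | IN={a:+, d:+; rest ⊤} | OUT={a:+, d:+, e:+; rest ⊤}
  B6: | IN={a:+, d:+, e:+; rest ⊤} | OUT={a:+, c:+, d:+, e:+; rest ⊤}
  B7: | IN={a:+, d:+, e:+; rest ⊤} | OUT={a:+, c:+, d:+, e:+; rest ⊤}
  B8: | IN={a:+, c:+, d:+, e:+; rest ⊤} | OUT={a:+, c:+, d:+, e:+; rest ⊤}

Merge at B4: IN[B4] = OUT[B3] = {a: +, b: ⊤, c: -, d: +, e: ⊤, f: +}
Applying B4's transfer function to that IN value gives OUT[B4] (row B4 above).

Answer: {a: +, b: ⊤, c: -, d: +, e: ⊤, f: +}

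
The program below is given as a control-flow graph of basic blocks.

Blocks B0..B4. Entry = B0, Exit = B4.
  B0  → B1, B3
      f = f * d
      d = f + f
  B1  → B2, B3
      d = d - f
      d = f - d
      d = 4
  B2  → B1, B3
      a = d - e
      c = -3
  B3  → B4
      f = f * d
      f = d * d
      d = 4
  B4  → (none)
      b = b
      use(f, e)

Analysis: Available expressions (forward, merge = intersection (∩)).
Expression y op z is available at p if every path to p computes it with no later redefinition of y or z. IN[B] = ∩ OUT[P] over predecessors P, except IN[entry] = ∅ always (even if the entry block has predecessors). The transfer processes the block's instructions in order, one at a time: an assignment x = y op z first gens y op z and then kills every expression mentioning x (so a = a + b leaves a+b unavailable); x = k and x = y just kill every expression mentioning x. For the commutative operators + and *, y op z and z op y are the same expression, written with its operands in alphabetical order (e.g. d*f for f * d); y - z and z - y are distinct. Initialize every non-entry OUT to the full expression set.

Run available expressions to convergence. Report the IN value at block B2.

Fixpoint table:
  B0:   IN={}   OUT={f+f}
  B1:   IN={f+f}   OUT={f+f}
  B2:   IN={f+f}   OUT={d-e, f+f}
  B3:   IN={f+f}   OUT={}
  B4:   IN={}   OUT={}

Merge at B2: IN[B2] = OUT[B1] = {f+f}

Answer: {f+f}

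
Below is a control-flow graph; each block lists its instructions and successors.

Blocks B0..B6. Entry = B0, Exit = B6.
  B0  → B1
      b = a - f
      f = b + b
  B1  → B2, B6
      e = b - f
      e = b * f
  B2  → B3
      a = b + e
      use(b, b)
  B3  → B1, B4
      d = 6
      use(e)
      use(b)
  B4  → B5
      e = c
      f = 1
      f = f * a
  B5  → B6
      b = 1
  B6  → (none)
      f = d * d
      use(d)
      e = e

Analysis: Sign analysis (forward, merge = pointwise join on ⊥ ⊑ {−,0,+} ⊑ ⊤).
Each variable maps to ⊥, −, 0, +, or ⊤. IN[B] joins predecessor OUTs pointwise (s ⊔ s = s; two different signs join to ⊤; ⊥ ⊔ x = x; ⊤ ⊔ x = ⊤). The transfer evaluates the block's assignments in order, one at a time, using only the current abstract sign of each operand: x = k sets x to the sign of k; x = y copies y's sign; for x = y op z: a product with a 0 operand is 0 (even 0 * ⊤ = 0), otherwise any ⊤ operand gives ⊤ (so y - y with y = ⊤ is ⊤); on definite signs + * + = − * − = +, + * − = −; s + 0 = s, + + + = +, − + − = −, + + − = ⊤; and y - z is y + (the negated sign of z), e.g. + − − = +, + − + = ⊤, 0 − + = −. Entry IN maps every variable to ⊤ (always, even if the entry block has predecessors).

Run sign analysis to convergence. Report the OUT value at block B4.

Answer: {a: ⊤, b: ⊤, c: ⊤, d: +, e: ⊤, f: ⊤}

Trace:
Fixpoint table:
  B0: | IN=(all ⊤) | OUT=(all ⊤)
  B1: | IN=(all ⊤) | OUT=(all ⊤)
  B2: | IN=(all ⊤) | OUT=(all ⊤)
  B3: | IN=(all ⊤) | OUT={d:+; rest ⊤}
  B4: | IN={d:+; rest ⊤} | OUT={d:+; rest ⊤}
  B5: | IN={d:+; rest ⊤} | OUT={b:+, d:+; rest ⊤}
  B6: | IN=(all ⊤) | OUT=(all ⊤)

Merge at B4: IN[B4] = OUT[B3] = {a: ⊤, b: ⊤, c: ⊤, d: +, e: ⊤, f: ⊤}
Applying B4's transfer function to that IN value gives OUT[B4] (row B4 above).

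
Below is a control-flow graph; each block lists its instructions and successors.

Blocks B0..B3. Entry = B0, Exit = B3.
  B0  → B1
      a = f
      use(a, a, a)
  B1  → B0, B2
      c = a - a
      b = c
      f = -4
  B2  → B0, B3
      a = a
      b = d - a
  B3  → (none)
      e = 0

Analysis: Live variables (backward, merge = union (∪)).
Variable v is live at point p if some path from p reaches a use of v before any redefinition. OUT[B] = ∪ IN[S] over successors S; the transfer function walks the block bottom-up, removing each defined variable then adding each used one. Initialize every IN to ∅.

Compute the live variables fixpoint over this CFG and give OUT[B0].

Per-block solution:
  B0:   IN={d, f}   OUT={a, d}
  B1:   IN={a, d}   OUT={a, d, f}
  B2:   IN={a, d, f}   OUT={d, f}
  B3:   IN={}   OUT={}

Merge at B0: OUT[B0] = IN[B1] = {a, d}

Answer: {a, d}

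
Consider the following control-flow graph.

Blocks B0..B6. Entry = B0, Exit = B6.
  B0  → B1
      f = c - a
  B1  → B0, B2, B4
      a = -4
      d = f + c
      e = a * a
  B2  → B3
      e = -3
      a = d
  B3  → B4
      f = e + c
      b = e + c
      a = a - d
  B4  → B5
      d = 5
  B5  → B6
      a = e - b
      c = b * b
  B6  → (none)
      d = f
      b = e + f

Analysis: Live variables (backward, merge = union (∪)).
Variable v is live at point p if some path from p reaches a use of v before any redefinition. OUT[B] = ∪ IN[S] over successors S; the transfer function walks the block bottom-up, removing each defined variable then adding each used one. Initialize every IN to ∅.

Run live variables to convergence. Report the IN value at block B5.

Answer: {b, e, f}

Trace:
Per-block solution:
  B0: | IN={a, b, c} | OUT={b, c, f}
  B1: | IN={b, c, f} | OUT={a, b, c, d, e, f}
  B2: | IN={c, d} | OUT={a, c, d, e}
  B3: | IN={a, c, d, e} | OUT={b, e, f}
  B4: | IN={b, e, f} | OUT={b, e, f}
  B5: | IN={b, e, f} | OUT={e, f}
  B6: | IN={e, f} | OUT={}

Merge at B5: OUT[B5] = IN[B6] = {e, f}
Applying B5's transfer function to that OUT value gives IN[B5] (row B5 above).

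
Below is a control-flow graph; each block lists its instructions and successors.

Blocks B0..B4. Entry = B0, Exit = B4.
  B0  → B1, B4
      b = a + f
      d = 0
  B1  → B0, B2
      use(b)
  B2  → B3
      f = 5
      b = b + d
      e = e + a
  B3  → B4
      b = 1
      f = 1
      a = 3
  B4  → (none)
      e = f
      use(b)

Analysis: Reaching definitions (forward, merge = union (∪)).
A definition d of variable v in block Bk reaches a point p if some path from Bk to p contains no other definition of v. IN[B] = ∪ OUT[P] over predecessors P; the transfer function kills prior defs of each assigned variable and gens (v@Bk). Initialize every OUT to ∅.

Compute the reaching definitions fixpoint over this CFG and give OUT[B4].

Fixpoint table:
  B0:   IN={b@B0, d@B0}   OUT={b@B0, d@B0}
  B1:   IN={b@B0, d@B0}   OUT={b@B0, d@B0}
  B2:   IN={b@B0, d@B0}   OUT={b@B2, d@B0, e@B2, f@B2}
  B3:   IN={b@B2, d@B0, e@B2, f@B2}   OUT={a@B3, b@B3, d@B0, e@B2, f@B3}
  B4:   IN={a@B3, b@B0, b@B3, d@B0, e@B2, f@B3}   OUT={a@B3, b@B0, b@B3, d@B0, e@B4, f@B3}

Merge at B4: IN[B4] = OUT[B0] ⊔ OUT[B3] = {a@B3, b@B0, b@B3, d@B0, e@B2, f@B3}
Applying B4's transfer function to that IN value gives OUT[B4] (row B4 above).

Answer: {a@B3, b@B0, b@B3, d@B0, e@B4, f@B3}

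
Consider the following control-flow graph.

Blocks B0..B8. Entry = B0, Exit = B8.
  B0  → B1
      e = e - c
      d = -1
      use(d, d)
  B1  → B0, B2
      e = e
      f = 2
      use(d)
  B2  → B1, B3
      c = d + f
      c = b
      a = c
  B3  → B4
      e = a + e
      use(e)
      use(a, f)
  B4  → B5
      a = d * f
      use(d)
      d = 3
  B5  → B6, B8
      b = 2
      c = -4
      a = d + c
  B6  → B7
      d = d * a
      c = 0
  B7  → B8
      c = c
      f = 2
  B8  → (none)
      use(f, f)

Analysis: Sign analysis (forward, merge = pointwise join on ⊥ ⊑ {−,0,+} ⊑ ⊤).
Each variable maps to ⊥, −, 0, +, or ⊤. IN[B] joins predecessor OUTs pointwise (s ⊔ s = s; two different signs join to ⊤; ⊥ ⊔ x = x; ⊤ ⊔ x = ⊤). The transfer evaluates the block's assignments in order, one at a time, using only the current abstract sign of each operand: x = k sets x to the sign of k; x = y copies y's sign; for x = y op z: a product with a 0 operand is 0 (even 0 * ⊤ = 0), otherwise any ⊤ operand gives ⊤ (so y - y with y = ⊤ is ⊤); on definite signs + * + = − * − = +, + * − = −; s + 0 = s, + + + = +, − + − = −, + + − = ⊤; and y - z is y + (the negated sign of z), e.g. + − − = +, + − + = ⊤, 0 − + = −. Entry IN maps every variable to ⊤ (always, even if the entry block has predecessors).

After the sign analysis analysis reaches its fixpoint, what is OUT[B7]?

Converged values:
  B0: | IN=(all ⊤) | OUT={d:-; rest ⊤}
  B1: | IN={d:-; rest ⊤} | OUT={d:-, f:+; rest ⊤}
  B2: | IN={d:-, f:+; rest ⊤} | OUT={d:-, f:+; rest ⊤}
  B3: | IN={d:-, f:+; rest ⊤} | OUT={d:-, f:+; rest ⊤}
  B4: | IN={d:-, f:+; rest ⊤} | OUT={a:-, d:+, f:+; rest ⊤}
  B5: | IN={a:-, d:+, f:+; rest ⊤} | OUT={b:+, c:-, d:+, f:+; rest ⊤}
  B6: | IN={b:+, c:-, d:+, f:+; rest ⊤} | OUT={b:+, c:0, f:+; rest ⊤}
  B7: | IN={b:+, c:0, f:+; rest ⊤} | OUT={b:+, c:0, f:+; rest ⊤}
  B8: | IN={b:+, f:+; rest ⊤} | OUT={b:+, f:+; rest ⊤}

Merge at B7: IN[B7] = OUT[B6] = {a: ⊤, b: +, c: 0, d: ⊤, e: ⊤, f: +}
Applying B7's transfer function to that IN value gives OUT[B7] (row B7 above).

Answer: {a: ⊤, b: +, c: 0, d: ⊤, e: ⊤, f: +}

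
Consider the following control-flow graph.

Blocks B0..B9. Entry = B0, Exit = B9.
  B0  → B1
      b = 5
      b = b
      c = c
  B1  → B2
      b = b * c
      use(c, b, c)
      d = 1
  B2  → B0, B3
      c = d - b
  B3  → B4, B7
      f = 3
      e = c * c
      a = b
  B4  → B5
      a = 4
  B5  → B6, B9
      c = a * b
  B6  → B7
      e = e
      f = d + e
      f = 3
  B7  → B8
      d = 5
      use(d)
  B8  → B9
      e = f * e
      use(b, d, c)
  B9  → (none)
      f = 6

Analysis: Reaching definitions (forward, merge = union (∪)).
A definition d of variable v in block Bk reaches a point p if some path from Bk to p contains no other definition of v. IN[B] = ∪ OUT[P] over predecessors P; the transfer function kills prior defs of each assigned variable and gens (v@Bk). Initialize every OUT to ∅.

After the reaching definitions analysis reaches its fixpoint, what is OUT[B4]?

Fixpoint table:
  B0: | IN={b@B1, c@B2, d@B1} | OUT={b@B0, c@B0, d@B1}
  B1: | IN={b@B0, c@B0, d@B1} | OUT={b@B1, c@B0, d@B1}
  B2: | IN={b@B1, c@B0, d@B1} | OUT={b@B1, c@B2, d@B1}
  B3: | IN={b@B1, c@B2, d@B1} | OUT={a@B3, b@B1, c@B2, d@B1, e@B3, f@B3}
  B4: | IN={a@B3, b@B1, c@B2, d@B1, e@B3, f@B3} | OUT={a@B4, b@B1, c@B2, d@B1, e@B3, f@B3}
  B5: | IN={a@B4, b@B1, c@B2, d@B1, e@B3, f@B3} | OUT={a@B4, b@B1, c@B5, d@B1, e@B3, f@B3}
  B6: | IN={a@B4, b@B1, c@B5, d@B1, e@B3, f@B3} | OUT={a@B4, b@B1, c@B5, d@B1, e@B6, f@B6}
  B7: | IN={a@B3, a@B4, b@B1, c@B2, c@B5, d@B1, e@B3, e@B6, f@B3, f@B6} | OUT={a@B3, a@B4, b@B1, c@B2, c@B5, d@B7, e@B3, e@B6, f@B3, f@B6}
  B8: | IN={a@B3, a@B4, b@B1, c@B2, c@B5, d@B7, e@B3, e@B6, f@B3, f@B6} | OUT={a@B3, a@B4, b@B1, c@B2, c@B5, d@B7, e@B8, f@B3, f@B6}
  B9: | IN={a@B3, a@B4, b@B1, c@B2, c@B5, d@B1, d@B7, e@B3, e@B8, f@B3, f@B6} | OUT={a@B3, a@B4, b@B1, c@B2, c@B5, d@B1, d@B7, e@B3, e@B8, f@B9}

Merge at B4: IN[B4] = OUT[B3] = {a@B3, b@B1, c@B2, d@B1, e@B3, f@B3}
Applying B4's transfer function to that IN value gives OUT[B4] (row B4 above).

Answer: {a@B4, b@B1, c@B2, d@B1, e@B3, f@B3}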